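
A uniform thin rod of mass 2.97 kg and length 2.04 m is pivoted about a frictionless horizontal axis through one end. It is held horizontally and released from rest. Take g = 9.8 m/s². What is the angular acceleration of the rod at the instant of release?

α ≈ 7.21 rad/s²

About the pivot, I = (1/3)ML² = (1/3)(2.97)(2.04)² = 4.120 kg·m².
The weight acts at the center, a distance L/2 = 1.020 m from the pivot; τ = Mg(L/2) = 29.69 N·m.
α = τ/I = 29.69/4.120 = 7.206 rad/s².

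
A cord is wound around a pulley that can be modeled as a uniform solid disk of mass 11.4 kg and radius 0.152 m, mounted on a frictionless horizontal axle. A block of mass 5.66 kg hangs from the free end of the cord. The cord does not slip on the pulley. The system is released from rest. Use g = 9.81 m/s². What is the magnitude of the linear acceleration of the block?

a ≈ 4.89 m/s²

I = ½MR² = (1/2)(11.4)(0.152)² = 0.1317 kg·m².
Block: mg − T = ma. Pulley: TR = Iα. No-slip: a = αR, so T = (I/R²)a = 5.700·a.
Then mg = (m + 5.700)a, so a = (5.66)(9.81)/(5.66 + 5.700) = 4.888 m/s².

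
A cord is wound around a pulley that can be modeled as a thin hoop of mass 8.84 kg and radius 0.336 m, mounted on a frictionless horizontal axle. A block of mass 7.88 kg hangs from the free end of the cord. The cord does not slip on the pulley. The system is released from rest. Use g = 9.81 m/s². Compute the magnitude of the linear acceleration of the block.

a ≈ 4.62 m/s²

I = MR² = (8.84)(0.336)² = 0.9980 kg·m².
Block: mg − T = ma. Pulley: TR = Iα. No-slip: a = αR, so T = (I/R²)a = 8.840·a.
Then mg = (m + 8.840)a, so a = (7.88)(9.81)/(7.88 + 8.840) = 4.623 m/s².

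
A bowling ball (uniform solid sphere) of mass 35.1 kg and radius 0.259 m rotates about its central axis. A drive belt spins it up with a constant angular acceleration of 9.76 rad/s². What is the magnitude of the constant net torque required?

I = (2/5)MR² = (2/5)(35.1)(0.259)² = 0.9418 kg·m².
τ = Iα = (0.9418)(9.760) = 9.192 N·m.

τ ≈ 9.19 N·m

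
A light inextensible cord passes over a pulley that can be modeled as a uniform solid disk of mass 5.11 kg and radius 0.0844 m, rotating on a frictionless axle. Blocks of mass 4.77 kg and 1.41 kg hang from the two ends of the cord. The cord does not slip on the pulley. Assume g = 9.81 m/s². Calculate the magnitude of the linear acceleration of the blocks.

a ≈ 3.77 m/s²

I = ½MR² = (1/2)(5.11)(0.0844)² = 0.01820 kg·m².
Heavier block: m₁g − T₁ = m₁a. Lighter block: T₂ − m₂g = m₂a.
Pulley: (T₁ − T₂)R = Iα = I(a/R), so T₁ − T₂ = (I/R²)a = (1/2)M_p a = 2.555·a.
Adding the three: (m₁ − m₂)g = (m₁ + m₂ + 2.555)a, so a = (4.77 − 1.41)(9.81)/(4.77 + 1.41 + 2.555) = 3.774 m/s².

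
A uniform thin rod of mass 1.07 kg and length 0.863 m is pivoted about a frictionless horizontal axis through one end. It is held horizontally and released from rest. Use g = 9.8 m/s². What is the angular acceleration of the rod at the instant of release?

α ≈ 17.0 rad/s²

About the pivot, I = (1/3)ML² = (1/3)(1.07)(0.863)² = 0.2656 kg·m².
The weight acts at the center, a distance L/2 = 0.4315 m from the pivot; τ = Mg(L/2) = 4.525 N·m.
α = τ/I = 4.525/0.2656 = 17.03 rad/s².
(Equivalently α = (3g/(2L)) = 17.03 rad/s².)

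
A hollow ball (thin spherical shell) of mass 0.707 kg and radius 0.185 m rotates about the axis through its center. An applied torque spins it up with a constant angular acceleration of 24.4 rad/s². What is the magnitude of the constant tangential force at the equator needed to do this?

F ≈ 2.13 N

I = (2/3)MR² = (2/3)(0.707)(0.185)² = 0.01613 kg·m².
The required torque is τ = Iα = (0.01613)(24.40) = 0.3936 N·m.
A tangential force at the equator gives τ = FR, so F = τ/R = 0.3936/0.185 = 2.128 N.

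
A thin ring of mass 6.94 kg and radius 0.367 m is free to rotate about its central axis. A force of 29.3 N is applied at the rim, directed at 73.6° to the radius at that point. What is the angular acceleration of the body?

α ≈ 11.0 rad/s²

I = MR² = (6.94)(0.367)² = 0.9347 kg·m².
Only the tangential component produces torque: τ = F R sinθ = (29.3)(0.367) sin 73.6° = 10.32 N·m.
From τ = Iα: α = 10.32/0.9347 = 11.04 rad/s².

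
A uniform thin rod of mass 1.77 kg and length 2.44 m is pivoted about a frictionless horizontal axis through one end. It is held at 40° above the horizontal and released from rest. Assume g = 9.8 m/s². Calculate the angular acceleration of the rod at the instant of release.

About the pivot, I = (1/3)ML² = (1/3)(1.77)(2.44)² = 3.513 kg·m².
The weight acts at the center, a distance L/2 = 1.220 m from the pivot; τ = Mg(L/2) cos 40° = 16.21 N·m.
α = τ/I = 16.21/3.513 = 4.615 rad/s².

α ≈ 4.62 rad/s²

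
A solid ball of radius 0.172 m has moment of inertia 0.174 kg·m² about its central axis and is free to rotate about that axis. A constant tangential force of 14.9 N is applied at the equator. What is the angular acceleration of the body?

τ = F R = (14.9)(0.172) = 2.563 N·m.
From τ = Iα: α = 2.563/0.1740 = 14.73 rad/s².

α ≈ 14.7 rad/s²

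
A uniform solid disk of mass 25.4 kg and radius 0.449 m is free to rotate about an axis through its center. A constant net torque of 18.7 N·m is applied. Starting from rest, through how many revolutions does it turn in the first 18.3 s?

≈ 195 revolutions

I = ½MR² = (1/2)(25.4)(0.449)² = 2.560 kg·m².
α = τ/I = 18.7/2.560 = 7.304 rad/s².
θ = ½αt² = ½(7.304)(18.3)² = 1223 rad.
Revolutions = θ/(2π) = 194.6.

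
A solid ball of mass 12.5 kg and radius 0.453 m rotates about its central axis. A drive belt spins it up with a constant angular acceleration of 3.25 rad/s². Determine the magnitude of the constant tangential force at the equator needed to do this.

I = (2/5)MR² = (2/5)(12.5)(0.453)² = 1.026 kg·m².
The required torque is τ = Iα = (1.026)(3.250) = 3.335 N·m.
A tangential force at the equator gives τ = FR, so F = τ/R = 3.335/0.453 = 7.361 N.

F ≈ 7.36 N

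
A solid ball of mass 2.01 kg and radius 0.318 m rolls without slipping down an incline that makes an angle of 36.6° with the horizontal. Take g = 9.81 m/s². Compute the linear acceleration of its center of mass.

a ≈ 4.18 m/s²

Translation along the incline: Mg sinθ − f = Ma.
Rotation about the center: fR = Iα with I = (2/5)MR². No-slip gives a = αR, so f = (I/R²)a = (2/5)M a.
Substituting: Mg sinθ = (1 + 0.4000)Ma, so a = g sinθ/(1 + 0.4000) = (9.81) sin 36.6° / 1.400 = 4.178 m/s².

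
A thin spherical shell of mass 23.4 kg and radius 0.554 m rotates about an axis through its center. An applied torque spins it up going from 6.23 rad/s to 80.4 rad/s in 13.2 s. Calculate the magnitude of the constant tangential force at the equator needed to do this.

I = (2/3)MR² = (2/3)(23.4)(0.554)² = 4.788 kg·m².
α = Δω/Δt = (80.4 − 6.23)/13.2 = 5.619 rad/s².
The required torque is τ = Iα = (4.788)(5.619) = 26.90 N·m.
A tangential force at the equator gives τ = FR, so F = τ/R = 26.90/0.554 = 48.56 N.

F ≈ 48.6 N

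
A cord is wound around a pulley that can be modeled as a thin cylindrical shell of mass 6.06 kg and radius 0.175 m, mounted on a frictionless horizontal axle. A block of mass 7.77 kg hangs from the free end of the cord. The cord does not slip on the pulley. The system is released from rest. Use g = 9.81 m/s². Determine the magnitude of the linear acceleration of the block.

I = MR² = (6.06)(0.175)² = 0.1856 kg·m².
Block: mg − T = ma. Pulley: TR = Iα. No-slip: a = αR, so T = (I/R²)a = 6.060·a.
Then mg = (m + 6.060)a, so a = (7.77)(9.81)/(7.77 + 6.060) = 5.511 m/s².

a ≈ 5.51 m/s²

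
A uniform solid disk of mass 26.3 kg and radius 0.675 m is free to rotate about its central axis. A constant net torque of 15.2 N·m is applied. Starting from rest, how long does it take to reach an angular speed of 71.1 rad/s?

t ≈ 28.0 s

I = ½MR² = (1/2)(26.3)(0.675)² = 5.991 kg·m².
α = τ/I = 15.2/5.991 = 2.537 rad/s².
ω = αt ⇒ t = ω/α = 71.1/2.537 = 28.03 s.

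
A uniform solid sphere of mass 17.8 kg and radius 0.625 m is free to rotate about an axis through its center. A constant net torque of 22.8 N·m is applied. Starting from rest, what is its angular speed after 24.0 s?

I = (2/5)MR² = (2/5)(17.8)(0.625)² = 2.781 kg·m².
α = τ/I = 22.8/2.781 = 8.198 rad/s².
ω = ω₀ + αt = 0 + (8.198)(24.0) = 196.7 rad/s.

ω ≈ 197 rad/s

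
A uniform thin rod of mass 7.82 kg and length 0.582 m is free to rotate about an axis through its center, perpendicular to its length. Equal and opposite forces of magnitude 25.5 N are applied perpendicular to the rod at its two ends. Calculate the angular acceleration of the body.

α ≈ 67.2 rad/s²

I = (1/12)ML² = (1/12)(7.82)(0.582)² = 0.2207 kg·m².
The couple gives τ = F·(L/2) + F·(L/2) = F L = (25.5)(0.582) = 14.84 N·m.
Newton's second law for rotation, τ = Iα, gives α = τ/I = 14.84/0.2207 = 67.23 rad/s².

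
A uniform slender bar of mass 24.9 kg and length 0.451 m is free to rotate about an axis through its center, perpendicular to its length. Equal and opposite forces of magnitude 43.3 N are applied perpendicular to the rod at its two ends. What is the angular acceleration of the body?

α ≈ 46.3 rad/s²

I = (1/12)ML² = (1/12)(24.9)(0.451)² = 0.4221 kg·m².
The couple gives τ = F·(L/2) + F·(L/2) = F L = (43.3)(0.451) = 19.53 N·m.
From τ = Iα: α = 19.53/0.4221 = 46.27 rad/s².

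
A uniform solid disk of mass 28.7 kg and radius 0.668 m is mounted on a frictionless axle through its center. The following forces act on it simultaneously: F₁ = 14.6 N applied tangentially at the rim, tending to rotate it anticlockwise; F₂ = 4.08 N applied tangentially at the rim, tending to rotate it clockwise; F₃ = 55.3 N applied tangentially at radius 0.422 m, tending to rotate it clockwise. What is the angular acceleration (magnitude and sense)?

I = ½MR² = (1/2)(28.7)(0.668)² = 6.403 kg·m².
Taking anticlockwise as positive: τ₁ = +(14.6)(0.668) = +9.753 N·m; τ₂ = −(4.08)(0.668) = −2.725 N·m; τ₃ = −(55.3)(0.422) = −23.34 N·m.
Net torque τ = -16.31 N·m.
α = τ/I = -16.31/6.403 = -2.547 rad/s².

α ≈ 2.55 rad/s², clockwise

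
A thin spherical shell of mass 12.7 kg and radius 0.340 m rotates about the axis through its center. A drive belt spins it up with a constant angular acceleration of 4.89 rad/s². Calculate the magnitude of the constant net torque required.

τ ≈ 4.79 N·m

I = (2/3)MR² = (2/3)(12.7)(0.340)² = 0.9787 kg·m².
τ = Iα = (0.9787)(4.890) = 4.786 N·m.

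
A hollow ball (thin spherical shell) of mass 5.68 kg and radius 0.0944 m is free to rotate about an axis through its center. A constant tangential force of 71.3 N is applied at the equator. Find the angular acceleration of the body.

I = (2/3)MR² = (2/3)(5.68)(0.0944)² = 0.03374 kg·m².
τ = F R = (71.3)(0.0944) = 6.731 N·m.
Newton's second law for rotation, τ = Iα, gives α = τ/I = 6.731/0.03374 = 199.5 rad/s².

α ≈ 199 rad/s²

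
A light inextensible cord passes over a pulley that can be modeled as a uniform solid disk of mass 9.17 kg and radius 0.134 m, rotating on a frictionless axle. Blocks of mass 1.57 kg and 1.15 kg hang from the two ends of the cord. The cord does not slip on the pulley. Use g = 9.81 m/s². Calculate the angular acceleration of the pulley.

I = ½MR² = (1/2)(9.17)(0.134)² = 0.08233 kg·m².
Heavier block: m₁g − T₁ = m₁a. Lighter block: T₂ − m₂g = m₂a.
Pulley: (T₁ − T₂)R = Iα = I(a/R), so T₁ − T₂ = (I/R²)a = (1/2)M_p a = 4.585·a.
Adding the three: (m₁ − m₂)g = (m₁ + m₂ + 4.585)a, so a = (1.57 − 1.15)(9.81)/(1.57 + 1.15 + 4.585) = 0.5640 m/s².
α = a/R = 0.5640/0.134 = 4.209 rad/s².

α ≈ 4.21 rad/s²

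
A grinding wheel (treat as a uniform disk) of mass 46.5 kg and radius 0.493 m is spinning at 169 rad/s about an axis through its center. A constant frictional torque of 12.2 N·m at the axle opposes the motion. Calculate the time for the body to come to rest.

t ≈ 78.3 s

I = ½MR² = (1/2)(46.5)(0.493)² = 5.651 kg·m².
The net torque has magnitude 12.2 N·m, opposing ω.
|α| = τ/I = 12.20/5.651 = 2.159 rad/s² (deceleration).
0 = ω₀ − |α|t ⇒ t = ω₀/|α| = 169/2.159 = 78.28 s.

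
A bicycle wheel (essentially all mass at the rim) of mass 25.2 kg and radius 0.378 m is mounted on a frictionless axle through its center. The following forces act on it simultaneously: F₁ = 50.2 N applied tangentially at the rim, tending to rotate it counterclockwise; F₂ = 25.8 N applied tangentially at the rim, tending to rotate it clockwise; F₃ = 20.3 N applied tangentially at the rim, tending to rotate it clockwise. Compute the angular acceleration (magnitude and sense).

I = MR² = (25.2)(0.378)² = 3.601 kg·m².
Taking counterclockwise as positive: τ₁ = +(50.2)(0.378) = +18.98 N·m; τ₂ = −(25.8)(0.378) = −9.752 N·m; τ₃ = −(20.3)(0.378) = −7.673 N·m.
Net torque τ = 1.550 N·m.
α = τ/I = 1.550/3.601 = 0.4304 rad/s².

α ≈ 0.430 rad/s², counterclockwise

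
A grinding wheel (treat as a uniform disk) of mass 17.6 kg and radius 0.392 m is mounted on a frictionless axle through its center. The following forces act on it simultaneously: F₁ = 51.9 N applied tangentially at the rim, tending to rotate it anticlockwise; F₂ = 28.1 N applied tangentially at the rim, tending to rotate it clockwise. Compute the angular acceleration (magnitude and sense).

I = ½MR² = (1/2)(17.6)(0.392)² = 1.352 kg·m².
Taking anticlockwise as positive: τ₁ = +(51.9)(0.392) = +20.34 N·m; τ₂ = −(28.1)(0.392) = −11.02 N·m.
Net torque τ = 9.330 N·m.
α = τ/I = 9.330/1.352 = 6.899 rad/s².

α ≈ 6.90 rad/s², anticlockwise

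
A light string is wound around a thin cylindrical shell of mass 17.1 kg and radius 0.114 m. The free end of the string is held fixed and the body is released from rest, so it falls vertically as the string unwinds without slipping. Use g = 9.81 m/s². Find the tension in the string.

Translation: Mg − T = Ma. Rotation about the center: TR = Iα with I = MR².
With a = αR: T = (I/R²)a = M a, so Mg = (1 + 1.000)Ma.
a = g/(1 + 1.000) = 9.81/2.000 = 4.905 m/s².
T = 1.000·M·a = (1.000)(17.1)(4.905) = 83.88 N.

T ≈ 83.9 N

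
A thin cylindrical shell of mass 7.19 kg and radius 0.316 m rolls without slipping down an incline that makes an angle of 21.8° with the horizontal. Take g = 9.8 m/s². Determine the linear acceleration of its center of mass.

a ≈ 1.82 m/s²

Translation along the incline: Mg sinθ − f = Ma.
Rotation about the center: fR = Iα with I = MR². No-slip gives a = αR, so f = (I/R²)a = M a.
Substituting: Mg sinθ = (1 + 1.000)Ma, so a = g sinθ/(1 + 1.000) = (9.8) sin 21.8° / 2.000 = 1.820 m/s².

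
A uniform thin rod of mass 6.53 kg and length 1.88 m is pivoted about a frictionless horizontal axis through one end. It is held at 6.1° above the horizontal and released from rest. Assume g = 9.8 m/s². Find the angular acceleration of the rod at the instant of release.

About the pivot, I = (1/3)ML² = (1/3)(6.53)(1.88)² = 7.693 kg·m².
The weight acts at the center, a distance L/2 = 0.9400 m from the pivot; τ = Mg(L/2) cos 6.1° = 59.81 N·m.
α = τ/I = 59.81/7.693 = 7.775 rad/s².

α ≈ 7.77 rad/s²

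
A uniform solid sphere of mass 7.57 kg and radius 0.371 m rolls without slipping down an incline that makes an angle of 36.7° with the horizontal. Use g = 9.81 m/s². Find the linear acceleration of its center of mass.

Translation along the incline: Mg sinθ − f = Ma.
Rotation about the center: fR = Iα with I = (2/5)MR². No-slip gives a = αR, so f = (I/R²)a = (2/5)M a.
Substituting: Mg sinθ = (1 + 0.4000)Ma, so a = g sinθ/(1 + 0.4000) = (9.81) sin 36.7° / 1.400 = 4.188 m/s².

a ≈ 4.19 m/s²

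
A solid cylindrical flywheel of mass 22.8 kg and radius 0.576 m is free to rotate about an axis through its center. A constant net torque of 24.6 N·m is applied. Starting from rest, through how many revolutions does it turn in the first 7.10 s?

≈ 26.1 revolutions

I = ½MR² = (1/2)(22.8)(0.576)² = 3.782 kg·m².
α = τ/I = 24.6/3.782 = 6.504 rad/s².
θ = ½αt² = ½(6.504)(7.10)² = 163.9 rad.
Revolutions = θ/(2π) = 26.09.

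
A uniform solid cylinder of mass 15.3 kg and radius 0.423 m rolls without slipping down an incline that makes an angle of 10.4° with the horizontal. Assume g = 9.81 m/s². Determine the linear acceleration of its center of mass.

Translation along the incline: Mg sinθ − f = Ma.
Rotation about the center: fR = Iα with I = ½MR². No-slip gives a = αR, so f = (I/R²)a = (1/2)M a.
Substituting: Mg sinθ = (1 + 0.5000)Ma, so a = g sinθ/(1 + 0.5000) = (9.81) sin 10.4° / 1.500 = 1.181 m/s².

a ≈ 1.18 m/s²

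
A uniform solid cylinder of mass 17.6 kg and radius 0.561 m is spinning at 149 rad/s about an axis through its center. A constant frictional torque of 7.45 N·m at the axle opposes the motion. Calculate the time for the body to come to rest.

t ≈ 55.4 s

I = ½MR² = (1/2)(17.6)(0.561)² = 2.770 kg·m².
The net torque has magnitude 7.45 N·m, opposing ω.
|α| = τ/I = 7.450/2.770 = 2.690 rad/s² (deceleration).
0 = ω₀ − |α|t ⇒ t = ω₀/|α| = 149/2.690 = 55.39 s.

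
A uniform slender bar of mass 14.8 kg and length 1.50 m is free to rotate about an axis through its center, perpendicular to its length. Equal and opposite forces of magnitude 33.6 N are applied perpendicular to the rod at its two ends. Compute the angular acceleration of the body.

I = (1/12)ML² = (1/12)(14.8)(1.50)² = 2.775 kg·m².
The couple gives τ = F·(L/2) + F·(L/2) = F L = (33.6)(1.50) = 50.40 N·m.
From τ = Iα: α = 50.40/2.775 = 18.16 rad/s².

α ≈ 18.2 rad/s²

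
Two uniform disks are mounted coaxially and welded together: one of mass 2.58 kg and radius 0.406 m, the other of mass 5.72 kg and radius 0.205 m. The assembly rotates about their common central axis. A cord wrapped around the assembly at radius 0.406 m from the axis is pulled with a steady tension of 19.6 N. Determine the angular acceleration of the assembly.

α ≈ 23.9 rad/s²

I = ½M₁R₁² + ½M₂R₂² = ½(2.58)(0.406)² + ½(5.72)(0.205)² = 0.3328 kg·m².
τ = F r = (19.6)(0.406) = 7.958 N·m.
α = τ/I = 7.958/0.3328 = 23.91 rad/s².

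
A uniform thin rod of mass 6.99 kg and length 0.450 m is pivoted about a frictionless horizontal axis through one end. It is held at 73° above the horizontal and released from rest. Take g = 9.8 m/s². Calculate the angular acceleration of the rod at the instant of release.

α ≈ 9.55 rad/s²

About the pivot, I = (1/3)ML² = (1/3)(6.99)(0.450)² = 0.4718 kg·m².
The weight acts at the center, a distance L/2 = 0.2250 m from the pivot; τ = Mg(L/2) cos 73° = 4.506 N·m.
α = τ/I = 4.506/0.4718 = 9.551 rad/s².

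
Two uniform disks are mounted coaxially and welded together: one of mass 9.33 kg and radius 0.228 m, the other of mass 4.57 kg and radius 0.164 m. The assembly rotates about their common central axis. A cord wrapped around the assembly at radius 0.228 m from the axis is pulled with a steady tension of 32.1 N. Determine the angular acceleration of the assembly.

α ≈ 24.1 rad/s²

I = ½M₁R₁² + ½M₂R₂² = ½(9.33)(0.228)² + ½(4.57)(0.164)² = 0.3040 kg·m².
τ = F r = (32.1)(0.228) = 7.319 N·m.
α = τ/I = 7.319/0.3040 = 24.08 rad/s².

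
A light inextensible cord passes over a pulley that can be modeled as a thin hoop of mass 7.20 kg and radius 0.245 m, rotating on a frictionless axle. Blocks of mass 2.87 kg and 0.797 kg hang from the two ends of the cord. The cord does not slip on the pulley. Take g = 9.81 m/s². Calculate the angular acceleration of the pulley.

α ≈ 7.64 rad/s²

I = MR² = (7.20)(0.245)² = 0.4322 kg·m².
Heavier block: m₁g − T₁ = m₁a. Lighter block: T₂ − m₂g = m₂a.
Pulley: (T₁ − T₂)R = Iα = I(a/R), so T₁ − T₂ = (I/R²)a = 1·M_p a = 7.200·a.
Adding the three: (m₁ − m₂)g = (m₁ + m₂ + 7.200)a, so a = (2.87 − 0.797)(9.81)/(2.87 + 0.797 + 7.200) = 1.871 m/s².
α = a/R = 1.871/0.245 = 7.638 rad/s².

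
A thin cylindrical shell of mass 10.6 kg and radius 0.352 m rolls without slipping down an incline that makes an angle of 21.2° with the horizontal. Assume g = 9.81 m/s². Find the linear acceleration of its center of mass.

Translation along the incline: Mg sinθ − f = Ma.
Rotation about the center: fR = Iα with I = MR². No-slip gives a = αR, so f = (I/R²)a = M a.
Substituting: Mg sinθ = (1 + 1.000)Ma, so a = g sinθ/(1 + 1.000) = (9.81) sin 21.2° / 2.000 = 1.774 m/s².

a ≈ 1.77 m/s²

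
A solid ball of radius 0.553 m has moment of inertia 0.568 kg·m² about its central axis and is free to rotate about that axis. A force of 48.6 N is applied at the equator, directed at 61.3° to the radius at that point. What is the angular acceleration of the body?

Only the tangential component produces torque: τ = F R sinθ = (48.6)(0.553) sin 61.3° = 23.57 N·m.
From τ = Iα: α = 23.57/0.5680 = 41.50 rad/s².

α ≈ 41.5 rad/s²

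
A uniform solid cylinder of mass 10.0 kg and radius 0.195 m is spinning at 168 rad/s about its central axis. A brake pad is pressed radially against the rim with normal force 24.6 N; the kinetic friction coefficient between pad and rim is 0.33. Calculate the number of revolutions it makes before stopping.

I = ½MR² = (1/2)(10.0)(0.195)² = 0.1901 kg·m².
Friction force f = μN = (0.33)(24.6) = 8.118 N at the rim; torque magnitude τ = fR = 1.583 N·m, opposing ω.
|α| = τ/I = 1.583/0.1901 = 8.326 rad/s² (deceleration).
ω² = ω₀² − 2|α|θ with ω = 0 ⇒ θ = ω₀²/(2|α|) = 1695 rad = 269.8 rev.

≈ 270 revolutions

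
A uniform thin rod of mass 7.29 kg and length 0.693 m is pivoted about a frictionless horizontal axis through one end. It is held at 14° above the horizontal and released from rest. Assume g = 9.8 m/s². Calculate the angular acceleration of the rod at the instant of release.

α ≈ 20.6 rad/s²

About the pivot, I = (1/3)ML² = (1/3)(7.29)(0.693)² = 1.167 kg·m².
The weight acts at the center, a distance L/2 = 0.3465 m from the pivot; τ = Mg(L/2) cos 14° = 24.02 N·m.
α = τ/I = 24.02/1.167 = 20.58 rad/s².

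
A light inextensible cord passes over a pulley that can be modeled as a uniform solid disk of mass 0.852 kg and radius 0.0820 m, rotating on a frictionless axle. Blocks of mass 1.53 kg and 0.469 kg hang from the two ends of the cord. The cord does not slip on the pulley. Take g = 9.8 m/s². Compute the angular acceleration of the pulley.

I = ½MR² = (1/2)(0.852)(0.0820)² = 0.002864 kg·m².
Heavier block: m₁g − T₁ = m₁a. Lighter block: T₂ − m₂g = m₂a.
Pulley: (T₁ − T₂)R = Iα = I(a/R), so T₁ − T₂ = (I/R²)a = (1/2)M_p a = 0.4260·a.
Adding the three: (m₁ − m₂)g = (m₁ + m₂ + 0.4260)a, so a = (1.53 − 0.469)(9.8)/(1.53 + 0.469 + 0.4260) = 4.288 m/s².
α = a/R = 4.288/0.0820 = 52.29 rad/s².

α ≈ 52.3 rad/s²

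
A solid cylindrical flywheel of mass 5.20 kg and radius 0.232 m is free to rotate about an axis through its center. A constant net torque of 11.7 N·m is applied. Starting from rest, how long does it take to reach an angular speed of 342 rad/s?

I = ½MR² = (1/2)(5.20)(0.232)² = 0.1399 kg·m².
α = τ/I = 11.7/0.1399 = 83.61 rad/s².
ω = αt ⇒ t = ω/α = 342/83.61 = 4.091 s.

t ≈ 4.09 s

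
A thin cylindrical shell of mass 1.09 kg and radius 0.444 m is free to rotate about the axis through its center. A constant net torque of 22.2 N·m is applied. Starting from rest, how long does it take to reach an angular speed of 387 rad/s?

I = MR² = (1.09)(0.444)² = 0.2149 kg·m².
α = τ/I = 22.2/0.2149 = 103.3 rad/s².
ω = αt ⇒ t = ω/α = 387/103.3 = 3.746 s.

t ≈ 3.75 s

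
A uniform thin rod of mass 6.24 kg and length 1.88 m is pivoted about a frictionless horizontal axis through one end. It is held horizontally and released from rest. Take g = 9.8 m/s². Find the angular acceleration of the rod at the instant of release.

α ≈ 7.82 rad/s²

About the pivot, I = (1/3)ML² = (1/3)(6.24)(1.88)² = 7.352 kg·m².
The weight acts at the center, a distance L/2 = 0.9400 m from the pivot; τ = Mg(L/2) = 57.48 N·m.
α = τ/I = 57.48/7.352 = 7.819 rad/s².
(Equivalently α = (3g/(2L)) = 7.819 rad/s².)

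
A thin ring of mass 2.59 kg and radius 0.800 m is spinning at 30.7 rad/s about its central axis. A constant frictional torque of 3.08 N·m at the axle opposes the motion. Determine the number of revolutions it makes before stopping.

≈ 40.4 revolutions

I = MR² = (2.59)(0.800)² = 1.658 kg·m².
The net torque has magnitude 3.08 N·m, opposing ω.
|α| = τ/I = 3.080/1.658 = 1.858 rad/s² (deceleration).
ω² = ω₀² − 2|α|θ with ω = 0 ⇒ θ = ω₀²/(2|α|) = 253.6 rad = 40.36 rev.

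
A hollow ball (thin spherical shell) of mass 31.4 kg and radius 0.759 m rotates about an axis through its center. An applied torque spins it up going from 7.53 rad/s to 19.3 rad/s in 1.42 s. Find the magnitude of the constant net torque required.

I = (2/3)MR² = (2/3)(31.4)(0.759)² = 12.06 kg·m².
α = Δω/Δt = (19.3 − 7.53)/1.42 = 8.289 rad/s².
τ = Iα = (12.06)(8.289) = 99.96 N·m.

τ ≈ 100.0 N·m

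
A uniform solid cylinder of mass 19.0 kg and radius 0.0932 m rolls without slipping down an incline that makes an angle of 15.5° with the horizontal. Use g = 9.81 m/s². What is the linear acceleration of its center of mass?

a ≈ 1.75 m/s²

Translation along the incline: Mg sinθ − f = Ma.
Rotation about the center: fR = Iα with I = ½MR². No-slip gives a = αR, so f = (I/R²)a = (1/2)M a.
Substituting: Mg sinθ = (1 + 0.5000)Ma, so a = g sinθ/(1 + 0.5000) = (9.81) sin 15.5° / 1.500 = 1.748 m/s².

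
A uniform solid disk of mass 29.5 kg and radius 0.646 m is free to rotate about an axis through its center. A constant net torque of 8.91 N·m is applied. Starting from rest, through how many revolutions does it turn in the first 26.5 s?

≈ 80.9 revolutions

I = ½MR² = (1/2)(29.5)(0.646)² = 6.155 kg·m².
α = τ/I = 8.91/6.155 = 1.448 rad/s².
θ = ½αt² = ½(1.448)(26.5)² = 508.3 rad.
Revolutions = θ/(2π) = 80.89.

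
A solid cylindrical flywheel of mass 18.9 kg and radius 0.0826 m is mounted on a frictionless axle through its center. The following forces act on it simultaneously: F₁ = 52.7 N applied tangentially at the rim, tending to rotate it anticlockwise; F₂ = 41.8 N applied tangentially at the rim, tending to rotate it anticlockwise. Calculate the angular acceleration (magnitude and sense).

I = ½MR² = (1/2)(18.9)(0.0826)² = 0.06448 kg·m².
Taking anticlockwise as positive: τ₁ = +(52.7)(0.0826) = +4.353 N·m; τ₂ = +(41.8)(0.0826) = +3.453 N·m.
Net torque τ = 7.806 N·m.
α = τ/I = 7.806/0.06448 = 121.1 rad/s².

α ≈ 121 rad/s², anticlockwise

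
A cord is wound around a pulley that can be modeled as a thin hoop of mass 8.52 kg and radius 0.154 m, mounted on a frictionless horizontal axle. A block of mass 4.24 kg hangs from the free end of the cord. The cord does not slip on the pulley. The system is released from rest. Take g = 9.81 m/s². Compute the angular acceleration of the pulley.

α ≈ 21.2 rad/s²

I = MR² = (8.52)(0.154)² = 0.2021 kg·m².
Block: mg − T = ma. Pulley: TR = Iα. No-slip: a = αR, so T = (I/R²)a = 8.520·a.
Then mg = (m + 8.520)a, so a = (4.24)(9.81)/(4.24 + 8.520) = 3.260 m/s².
α = a/R = 3.260/0.154 = 21.17 rad/s².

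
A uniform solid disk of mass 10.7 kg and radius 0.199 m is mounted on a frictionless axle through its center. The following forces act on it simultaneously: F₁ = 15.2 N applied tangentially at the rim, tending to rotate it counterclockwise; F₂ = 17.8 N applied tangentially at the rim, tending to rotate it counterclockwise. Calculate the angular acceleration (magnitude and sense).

I = ½MR² = (1/2)(10.7)(0.199)² = 0.2119 kg·m².
Taking counterclockwise as positive: τ₁ = +(15.2)(0.199) = +3.025 N·m; τ₂ = +(17.8)(0.199) = +3.542 N·m.
Net torque τ = 6.567 N·m.
α = τ/I = 6.567/0.2119 = 31.00 rad/s².

α ≈ 31.0 rad/s², counterclockwise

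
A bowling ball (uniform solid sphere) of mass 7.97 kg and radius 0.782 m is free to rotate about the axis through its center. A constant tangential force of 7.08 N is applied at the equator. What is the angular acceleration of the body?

α ≈ 2.84 rad/s²

I = (2/5)MR² = (2/5)(7.97)(0.782)² = 1.950 kg·m².
τ = F R = (7.08)(0.782) = 5.537 N·m.
From τ = Iα: α = 5.537/1.950 = 2.840 rad/s².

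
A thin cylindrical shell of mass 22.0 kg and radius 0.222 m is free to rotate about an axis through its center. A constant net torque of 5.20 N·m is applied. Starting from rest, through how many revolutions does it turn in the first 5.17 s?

I = MR² = (22.0)(0.222)² = 1.084 kg·m².
α = τ/I = 5.20/1.084 = 4.796 rad/s².
θ = ½αt² = ½(4.796)(5.17)² = 64.10 rad.
Revolutions = θ/(2π) = 10.20.

≈ 10.2 revolutions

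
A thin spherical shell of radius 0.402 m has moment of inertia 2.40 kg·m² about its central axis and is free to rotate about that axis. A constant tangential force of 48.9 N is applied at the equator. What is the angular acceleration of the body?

α ≈ 8.19 rad/s²

τ = F R = (48.9)(0.402) = 19.66 N·m.
Newton's second law for rotation, τ = Iα, gives α = τ/I = 19.66/2.400 = 8.191 rad/s².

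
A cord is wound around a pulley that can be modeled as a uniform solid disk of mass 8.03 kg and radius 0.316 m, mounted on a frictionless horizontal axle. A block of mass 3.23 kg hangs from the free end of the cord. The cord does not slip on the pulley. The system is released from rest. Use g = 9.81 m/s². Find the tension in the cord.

T ≈ 17.6 N

I = ½MR² = (1/2)(8.03)(0.316)² = 0.4009 kg·m².
Block: mg − T = ma. Pulley: TR = Iα. No-slip: a = αR, so T = (I/R²)a = 4.015·a.
Then mg = (m + 4.015)a, so a = (3.23)(9.81)/(3.23 + 4.015) = 4.374 m/s².
T = 4.015·a = 17.56 N.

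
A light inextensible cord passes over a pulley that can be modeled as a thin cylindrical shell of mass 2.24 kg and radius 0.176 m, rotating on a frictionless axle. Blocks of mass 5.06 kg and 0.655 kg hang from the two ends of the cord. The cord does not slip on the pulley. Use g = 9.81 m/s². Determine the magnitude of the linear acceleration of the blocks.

a ≈ 5.43 m/s²

I = MR² = (2.24)(0.176)² = 0.06939 kg·m².
Heavier block: m₁g − T₁ = m₁a. Lighter block: T₂ − m₂g = m₂a.
Pulley: (T₁ − T₂)R = Iα = I(a/R), so T₁ − T₂ = (I/R²)a = 1·M_p a = 2.240·a.
Adding the three: (m₁ − m₂)g = (m₁ + m₂ + 2.240)a, so a = (5.06 − 0.655)(9.81)/(5.06 + 0.655 + 2.240) = 5.432 m/s².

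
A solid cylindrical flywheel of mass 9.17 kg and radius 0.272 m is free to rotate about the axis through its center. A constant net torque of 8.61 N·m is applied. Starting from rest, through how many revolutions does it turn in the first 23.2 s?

≈ 1090 revolutions

I = ½MR² = (1/2)(9.17)(0.272)² = 0.3392 kg·m².
α = τ/I = 8.61/0.3392 = 25.38 rad/s².
θ = ½αt² = ½(25.38)(23.2)² = 6831 rad.
Revolutions = θ/(2π) = 1087.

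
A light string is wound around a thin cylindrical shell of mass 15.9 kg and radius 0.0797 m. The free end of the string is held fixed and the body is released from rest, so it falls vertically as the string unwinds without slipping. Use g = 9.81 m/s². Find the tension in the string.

T ≈ 78.0 N

Translation: Mg − T = Ma. Rotation about the center: TR = Iα with I = MR².
With a = αR: T = (I/R²)a = M a, so Mg = (1 + 1.000)Ma.
a = g/(1 + 1.000) = 9.81/2.000 = 4.905 m/s².
T = 1.000·M·a = (1.000)(15.9)(4.905) = 77.99 N.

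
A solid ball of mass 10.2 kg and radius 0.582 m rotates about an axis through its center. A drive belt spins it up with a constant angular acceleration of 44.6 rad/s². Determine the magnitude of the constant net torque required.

τ ≈ 61.6 N·m

I = (2/5)MR² = (2/5)(10.2)(0.582)² = 1.382 kg·m².
τ = Iα = (1.382)(44.60) = 61.64 N·m.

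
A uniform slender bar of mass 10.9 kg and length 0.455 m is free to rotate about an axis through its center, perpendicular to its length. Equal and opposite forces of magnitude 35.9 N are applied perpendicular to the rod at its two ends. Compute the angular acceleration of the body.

α ≈ 86.9 rad/s²

I = (1/12)ML² = (1/12)(10.9)(0.455)² = 0.1880 kg·m².
The couple gives τ = F·(L/2) + F·(L/2) = F L = (35.9)(0.455) = 16.33 N·m.
Newton's second law for rotation, τ = Iα, gives α = τ/I = 16.33/0.1880 = 86.86 rad/s².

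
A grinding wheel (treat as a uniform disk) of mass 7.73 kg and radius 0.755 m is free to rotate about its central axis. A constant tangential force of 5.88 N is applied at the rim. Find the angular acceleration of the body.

I = ½MR² = (1/2)(7.73)(0.755)² = 2.203 kg·m².
τ = F R = (5.88)(0.755) = 4.439 N·m.
From τ = Iα: α = 4.439/2.203 = 2.015 rad/s².

α ≈ 2.02 rad/s²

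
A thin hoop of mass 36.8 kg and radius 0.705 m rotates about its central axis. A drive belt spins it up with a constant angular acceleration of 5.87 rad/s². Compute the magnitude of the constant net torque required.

I = MR² = (36.8)(0.705)² = 18.29 kg·m².
τ = Iα = (18.29)(5.870) = 107.4 N·m.

τ ≈ 107 N·m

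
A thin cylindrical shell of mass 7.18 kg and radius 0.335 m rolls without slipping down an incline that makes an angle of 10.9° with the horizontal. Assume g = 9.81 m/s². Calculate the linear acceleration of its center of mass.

a ≈ 0.928 m/s²

Translation along the incline: Mg sinθ − f = Ma.
Rotation about the center: fR = Iα with I = MR². No-slip gives a = αR, so f = (I/R²)a = M a.
Substituting: Mg sinθ = (1 + 1.000)Ma, so a = g sinθ/(1 + 1.000) = (9.81) sin 10.9° / 2.000 = 0.9275 m/s².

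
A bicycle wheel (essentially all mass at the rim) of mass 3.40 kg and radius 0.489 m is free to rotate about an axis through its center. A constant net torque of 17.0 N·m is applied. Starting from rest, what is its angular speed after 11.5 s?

I = MR² = (3.40)(0.489)² = 0.8130 kg·m².
α = τ/I = 17.0/0.8130 = 20.91 rad/s².
ω = ω₀ + αt = 0 + (20.91)(11.5) = 240.5 rad/s.

ω ≈ 240 rad/s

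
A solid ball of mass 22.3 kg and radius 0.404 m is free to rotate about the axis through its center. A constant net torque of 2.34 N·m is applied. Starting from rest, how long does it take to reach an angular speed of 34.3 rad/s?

t ≈ 21.3 s

I = (2/5)MR² = (2/5)(22.3)(0.404)² = 1.456 kg·m².
α = τ/I = 2.34/1.456 = 1.607 rad/s².
ω = αt ⇒ t = ω/α = 34.3/1.607 = 21.34 s.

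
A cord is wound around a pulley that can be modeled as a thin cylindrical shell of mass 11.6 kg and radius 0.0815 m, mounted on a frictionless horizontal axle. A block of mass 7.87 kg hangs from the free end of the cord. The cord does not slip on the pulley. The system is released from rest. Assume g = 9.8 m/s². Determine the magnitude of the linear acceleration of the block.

a ≈ 3.96 m/s²

I = MR² = (11.6)(0.0815)² = 0.07705 kg·m².
Block: mg − T = ma. Pulley: TR = Iα. No-slip: a = αR, so T = (I/R²)a = 11.60·a.
Then mg = (m + 11.60)a, so a = (7.87)(9.8)/(7.87 + 11.60) = 3.961 m/s².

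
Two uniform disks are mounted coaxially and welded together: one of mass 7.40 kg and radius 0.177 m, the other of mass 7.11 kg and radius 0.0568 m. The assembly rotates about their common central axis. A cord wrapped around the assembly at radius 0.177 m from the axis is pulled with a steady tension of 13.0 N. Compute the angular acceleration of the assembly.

α ≈ 18.1 rad/s²

I = ½M₁R₁² + ½M₂R₂² = ½(7.40)(0.177)² + ½(7.11)(0.0568)² = 0.1274 kg·m².
τ = F r = (13.0)(0.177) = 2.301 N·m.
α = τ/I = 2.301/0.1274 = 18.06 rad/s².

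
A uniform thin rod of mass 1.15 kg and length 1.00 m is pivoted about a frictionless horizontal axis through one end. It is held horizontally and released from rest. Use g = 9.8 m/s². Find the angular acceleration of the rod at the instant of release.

α ≈ 14.7 rad/s²

About the pivot, I = (1/3)ML² = (1/3)(1.15)(1.00)² = 0.3833 kg·m².
The weight acts at the center, a distance L/2 = 0.5000 m from the pivot; τ = Mg(L/2) = 5.635 N·m.
α = τ/I = 5.635/0.3833 = 14.70 rad/s².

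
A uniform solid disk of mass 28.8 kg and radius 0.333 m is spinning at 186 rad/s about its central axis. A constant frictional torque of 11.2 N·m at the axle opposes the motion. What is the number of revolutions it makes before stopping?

I = ½MR² = (1/2)(28.8)(0.333)² = 1.597 kg·m².
The net torque has magnitude 11.2 N·m, opposing ω.
|α| = τ/I = 11.20/1.597 = 7.014 rad/s² (deceleration).
ω² = ω₀² − 2|α|θ with ω = 0 ⇒ θ = ω₀²/(2|α|) = 2466 rad = 392.5 rev.

≈ 393 revolutions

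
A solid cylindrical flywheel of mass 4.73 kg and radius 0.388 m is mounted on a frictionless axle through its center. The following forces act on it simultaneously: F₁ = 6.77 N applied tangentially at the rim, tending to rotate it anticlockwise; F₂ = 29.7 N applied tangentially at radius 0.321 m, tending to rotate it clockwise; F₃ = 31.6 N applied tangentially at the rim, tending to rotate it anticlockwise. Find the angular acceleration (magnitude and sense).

I = ½MR² = (1/2)(4.73)(0.388)² = 0.3560 kg·m².
Taking anticlockwise as positive: τ₁ = +(6.77)(0.388) = +2.627 N·m; τ₂ = −(29.7)(0.321) = −9.534 N·m; τ₃ = +(31.6)(0.388) = +12.26 N·m.
Net torque τ = 5.354 N·m.
α = τ/I = 5.354/0.3560 = 15.04 rad/s².

α ≈ 15.0 rad/s², anticlockwise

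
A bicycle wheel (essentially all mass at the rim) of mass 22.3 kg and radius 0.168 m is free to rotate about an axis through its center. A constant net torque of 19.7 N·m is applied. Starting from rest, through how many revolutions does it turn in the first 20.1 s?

I = MR² = (22.3)(0.168)² = 0.6294 kg·m².
α = τ/I = 19.7/0.6294 = 31.30 rad/s².
θ = ½αt² = ½(31.30)(20.1)² = 6323 rad.
Revolutions = θ/(2π) = 1006.

≈ 1010 revolutions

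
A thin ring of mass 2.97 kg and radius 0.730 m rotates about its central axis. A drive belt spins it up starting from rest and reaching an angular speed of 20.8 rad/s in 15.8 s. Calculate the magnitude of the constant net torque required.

τ ≈ 2.08 N·m

I = MR² = (2.97)(0.730)² = 1.583 kg·m².
α = Δω/Δt = (20.8 − 0)/15.8 = 1.316 rad/s².
τ = Iα = (1.583)(1.316) = 2.084 N·m.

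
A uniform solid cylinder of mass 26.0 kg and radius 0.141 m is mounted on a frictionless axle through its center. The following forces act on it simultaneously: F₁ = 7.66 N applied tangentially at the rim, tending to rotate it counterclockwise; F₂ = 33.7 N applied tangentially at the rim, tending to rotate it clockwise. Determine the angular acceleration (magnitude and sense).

I = ½MR² = (1/2)(26.0)(0.141)² = 0.2585 kg·m².
Taking counterclockwise as positive: τ₁ = +(7.66)(0.141) = +1.080 N·m; τ₂ = −(33.7)(0.141) = −4.752 N·m.
Net torque τ = -3.672 N·m.
α = τ/I = -3.672/0.2585 = -14.21 rad/s².

α ≈ 14.2 rad/s², clockwise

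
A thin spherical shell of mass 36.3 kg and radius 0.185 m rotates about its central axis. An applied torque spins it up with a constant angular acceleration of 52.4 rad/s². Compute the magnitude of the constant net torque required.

I = (2/3)MR² = (2/3)(36.3)(0.185)² = 0.8282 kg·m².
τ = Iα = (0.8282)(52.40) = 43.40 N·m.

τ ≈ 43.4 N·m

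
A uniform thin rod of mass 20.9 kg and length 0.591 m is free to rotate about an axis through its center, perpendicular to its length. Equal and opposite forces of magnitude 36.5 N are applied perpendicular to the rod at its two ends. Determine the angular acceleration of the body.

α ≈ 35.5 rad/s²

I = (1/12)ML² = (1/12)(20.9)(0.591)² = 0.6083 kg·m².
The couple gives τ = F·(L/2) + F·(L/2) = F L = (36.5)(0.591) = 21.57 N·m.
Newton's second law for rotation, τ = Iα, gives α = τ/I = 21.57/0.6083 = 35.46 rad/s².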